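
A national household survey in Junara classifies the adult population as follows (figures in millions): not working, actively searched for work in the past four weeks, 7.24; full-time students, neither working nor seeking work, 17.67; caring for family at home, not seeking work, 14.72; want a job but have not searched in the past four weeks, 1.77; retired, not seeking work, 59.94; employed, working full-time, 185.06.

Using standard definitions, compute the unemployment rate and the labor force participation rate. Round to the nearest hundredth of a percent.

Unemployment rate ≈ 3.76%; labor force participation rate ≈ 67.14%.

Employed = 185.06 million.
Unemployed = 7.24 million.
Labor force = 185.06 + 7.24 = 192.30 million.
Not in labor force = 17.67 + 14.72 + 1.77 + 59.94 = 94.10 million (those not working and not actively searching are outside the labor force — including those who want a job but have given up searching).
Civilian working-age population = 192.30 + 94.10 = 286.40 million.
Unemployment rate = 7.24 / 192.30 = 3.76%.
Labor force participation rate = 192.30 / 286.40 = 67.14%.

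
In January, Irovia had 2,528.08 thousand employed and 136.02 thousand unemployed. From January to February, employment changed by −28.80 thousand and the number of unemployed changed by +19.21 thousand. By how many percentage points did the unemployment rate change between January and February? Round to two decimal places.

The unemployment rate changed by +0.74 percentage points.

January: labor force = 2,528.08 + 136.02 = 2,664.10; u = 136.02/2,664.10 = 5.11%.
February: labor force = 2,499.28 + 155.23 = 2,654.51; u = 155.23/2,654.51 = 5.85%.
Change = 5.85% − 5.11% = +0.74 pp.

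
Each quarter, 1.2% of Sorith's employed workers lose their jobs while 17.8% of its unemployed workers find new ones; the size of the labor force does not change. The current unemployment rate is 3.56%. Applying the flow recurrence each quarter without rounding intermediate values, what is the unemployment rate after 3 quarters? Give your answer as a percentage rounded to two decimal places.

Unemployment rate after three quarters ≈ 4.85%.

With a fixed labor force, u_{t+1} = u_t + s·(1−u_t) − f·u_t = u_t·(1−s−f) + s.
Here 1−s−f = 0.810 and s = 0.012.
u_1 = 0.035600 × 0.810 + 0.012 = 0.040836.
u_2 = 0.040836 × 0.810 + 0.012 = 0.045077.
u_3 = 0.045077 × 0.810 + 0.012 = 0.048512.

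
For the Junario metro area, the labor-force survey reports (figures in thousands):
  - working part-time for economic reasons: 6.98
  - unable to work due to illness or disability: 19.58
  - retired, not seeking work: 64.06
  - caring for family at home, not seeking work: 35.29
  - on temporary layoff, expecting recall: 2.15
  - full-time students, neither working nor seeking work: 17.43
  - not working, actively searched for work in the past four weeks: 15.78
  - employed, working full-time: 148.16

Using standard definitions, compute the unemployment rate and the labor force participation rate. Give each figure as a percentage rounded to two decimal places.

Unemployment rate ≈ 10.36%; labor force participation rate ≈ 55.93%.

Employed = 6.98 + 148.16 = 155.14 thousand (anyone who worked, including part-time for economic reasons, counts as employed).
Unemployed = 2.15 + 15.78 = 17.93 thousand (jobless and actively searching, or on temporary layoff).
Labor force = 155.14 + 17.93 = 173.07 thousand.
Not in labor force = 19.58 + 64.06 + 35.29 + 17.43 = 136.36 thousand (those not working and not actively searching are outside the labor force).
Civilian working-age population = 173.07 + 136.36 = 309.43 thousand.
Unemployment rate = 17.93 / 173.07 = 10.36%.
Labor force participation rate = 173.07 / 309.43 = 55.93%.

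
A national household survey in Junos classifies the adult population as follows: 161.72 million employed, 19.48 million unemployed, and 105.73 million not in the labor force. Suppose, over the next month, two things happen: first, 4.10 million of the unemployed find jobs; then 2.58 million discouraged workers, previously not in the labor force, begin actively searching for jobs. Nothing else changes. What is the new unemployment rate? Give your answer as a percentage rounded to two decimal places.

Initially, labor force = 161.72 + 19.48 = 181.20 million, so u = 19.48/181.20 = 10.75%.
After the first change, unemployed falls and employed rises by 4.10; labor force unchanged → E = 165.82, U = 15.38, labor force = 181.20 million.
After the second change, unemployed and labor force both rise by 2.58 → E = 165.82, U = 17.96, labor force = 183.78 million.
New unemployment rate = 17.96 / 183.78 = 9.77%.

New unemployment rate ≈ 9.77%.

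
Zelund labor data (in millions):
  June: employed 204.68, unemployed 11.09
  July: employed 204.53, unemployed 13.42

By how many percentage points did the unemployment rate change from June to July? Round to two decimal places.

The unemployment rate changed by +1.02 percentage points.

June: labor force = 204.68 + 11.09 = 215.77; u = 11.09/215.77 = 5.14%.
July: labor force = 204.53 + 13.42 = 217.95; u = 13.42/217.95 = 6.16%.
Change = 6.16% − 5.14% = +1.02 pp.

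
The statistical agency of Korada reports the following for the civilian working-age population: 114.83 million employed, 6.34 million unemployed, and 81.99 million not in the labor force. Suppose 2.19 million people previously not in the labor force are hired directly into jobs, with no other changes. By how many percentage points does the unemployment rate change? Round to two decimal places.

Initially, labor force = 114.83 + 6.34 = 121.17 million, so u = 6.34/121.17 = 5.23%.
After the change, employed and labor force both rise by 2.19; unemployed unchanged → E = 117.02, U = 6.34, labor force = 123.36 million.
New unemployment rate = 6.34 / 123.36 = 5.14%.
Change = 5.14% − 5.23% = −0.09 percentage points.

The unemployment rate changes by −0.09 percentage points.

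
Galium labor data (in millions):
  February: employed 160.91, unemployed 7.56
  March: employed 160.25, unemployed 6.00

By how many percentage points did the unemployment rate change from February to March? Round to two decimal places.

The unemployment rate changed by −0.88 percentage points.

February: labor force = 160.91 + 7.56 = 168.47; u = 7.56/168.47 = 4.49%.
March: labor force = 160.25 + 6.00 = 166.25; u = 6.00/166.25 = 3.61%.
Change = 3.61% − 4.49% = −0.88 pp.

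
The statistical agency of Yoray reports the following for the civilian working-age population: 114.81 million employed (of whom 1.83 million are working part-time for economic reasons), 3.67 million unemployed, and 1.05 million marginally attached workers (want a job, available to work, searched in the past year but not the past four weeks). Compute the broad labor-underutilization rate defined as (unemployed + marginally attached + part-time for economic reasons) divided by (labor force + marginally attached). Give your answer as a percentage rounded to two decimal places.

Broad underutilization rate ≈ 5.48%.

Labor force = 114.81 + 3.67 = 118.48 million.
Numerator = 3.67 + 1.05 + 1.83 = 6.55 million.
Denominator = 118.48 + 1.05 = 119.53 million.
Broad rate = 6.55 / 119.53 = 5.48%.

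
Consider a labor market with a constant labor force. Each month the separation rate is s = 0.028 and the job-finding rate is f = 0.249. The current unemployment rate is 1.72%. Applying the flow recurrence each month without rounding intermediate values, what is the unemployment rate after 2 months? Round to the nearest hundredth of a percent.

Unemployment rate after two months ≈ 5.72%.

With a fixed labor force, u_{t+1} = u_t + s·(1−u_t) − f·u_t = u_t·(1−s−f) + s.
Here 1−s−f = 0.723 and s = 0.028.
u_1 = 0.017200 × 0.723 + 0.028 = 0.040436.
u_2 = 0.040436 × 0.723 + 0.028 = 0.057235.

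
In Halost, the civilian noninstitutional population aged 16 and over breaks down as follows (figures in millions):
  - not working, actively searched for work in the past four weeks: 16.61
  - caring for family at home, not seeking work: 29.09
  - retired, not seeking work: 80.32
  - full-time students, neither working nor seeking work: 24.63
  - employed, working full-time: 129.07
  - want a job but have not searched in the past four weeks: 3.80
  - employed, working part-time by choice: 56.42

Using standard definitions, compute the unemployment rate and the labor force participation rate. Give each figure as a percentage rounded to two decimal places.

Unemployment rate ≈ 8.22%; labor force participation rate ≈ 59.45%.

Employed = 129.07 + 56.42 = 185.49 million.
Unemployed = 16.61 million.
Labor force = 185.49 + 16.61 = 202.10 million.
Not in labor force = 29.09 + 80.32 + 24.63 + 3.80 = 137.84 million (those not working and not actively searching are outside the labor force — including those who want a job but have given up searching).
Civilian working-age population = 202.10 + 137.84 = 339.94 million.
Unemployment rate = 16.61 / 202.10 = 8.22%.
Labor force participation rate = 202.10 / 339.94 = 59.45%.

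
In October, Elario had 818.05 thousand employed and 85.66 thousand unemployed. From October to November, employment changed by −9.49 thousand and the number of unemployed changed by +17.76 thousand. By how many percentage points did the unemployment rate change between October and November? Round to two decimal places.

The unemployment rate changed by +1.86 percentage points.

October: labor force = 818.05 + 85.66 = 903.71; u = 85.66/903.71 = 9.48%.
November: labor force = 808.56 + 103.42 = 911.98; u = 103.42/911.98 = 11.34%.
Change = 11.34% − 9.48% = +1.86 pp.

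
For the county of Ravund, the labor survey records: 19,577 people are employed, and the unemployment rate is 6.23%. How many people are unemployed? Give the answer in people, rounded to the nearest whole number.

Let U be the number unemployed. The labor force is E + U, and U/(E+U) = 0.0623.
So U = 0.0623 × 19,577 / (1 − 0.0623) = 1219.65 / 0.9377 ≈ 1,301.

About 1,301 are unemployed.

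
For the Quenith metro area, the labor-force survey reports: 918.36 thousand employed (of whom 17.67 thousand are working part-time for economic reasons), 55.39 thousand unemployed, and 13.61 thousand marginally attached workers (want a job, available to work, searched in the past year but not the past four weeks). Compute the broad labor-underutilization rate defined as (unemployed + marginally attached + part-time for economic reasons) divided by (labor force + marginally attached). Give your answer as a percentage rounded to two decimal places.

Broad underutilization rate ≈ 8.78%.

Labor force = 918.36 + 55.39 = 973.75 thousand.
Numerator = 55.39 + 13.61 + 17.67 = 86.67 thousand.
Denominator = 973.75 + 13.61 = 987.36 thousand.
Broad rate = 86.67 / 987.36 = 8.78%.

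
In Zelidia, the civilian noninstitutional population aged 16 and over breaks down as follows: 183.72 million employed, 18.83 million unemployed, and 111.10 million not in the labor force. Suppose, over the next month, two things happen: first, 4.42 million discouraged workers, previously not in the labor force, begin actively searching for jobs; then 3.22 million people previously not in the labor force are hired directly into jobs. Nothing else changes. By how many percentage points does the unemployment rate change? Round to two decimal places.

The unemployment rate changes by +1.76 percentage points.

Initially, labor force = 183.72 + 18.83 = 202.55 million, so u = 18.83/202.55 = 9.30%.
After the first change, unemployed and labor force both rise by 4.42 → E = 183.72, U = 23.25, labor force = 206.97 million.
After the second change, employed and labor force both rise by 3.22; unemployed unchanged → E = 186.94, U = 23.25, labor force = 210.19 million.
New unemployment rate = 23.25 / 210.19 = 11.06%.
Change = 11.06% − 9.30% = +1.76 percentage points.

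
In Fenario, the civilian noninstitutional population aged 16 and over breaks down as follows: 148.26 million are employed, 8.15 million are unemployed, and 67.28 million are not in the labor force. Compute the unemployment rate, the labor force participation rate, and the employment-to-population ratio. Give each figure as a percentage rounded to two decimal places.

Labor force = employed + unemployed = 148.26 + 8.15 = 156.41 million.
Working-age population = 156.41 + 67.28 = 223.69 million.
Unemployment rate = 8.15 / 156.41 = 5.21%.
Labor force participation rate = 156.41 / 223.69 = 69.92%.
Employment-population ratio = 148.26 / 223.69 = 66.28%.

Unemployment rate ≈ 5.21%; labor force participation rate ≈ 69.92%; employment-population ratio ≈ 66.28%.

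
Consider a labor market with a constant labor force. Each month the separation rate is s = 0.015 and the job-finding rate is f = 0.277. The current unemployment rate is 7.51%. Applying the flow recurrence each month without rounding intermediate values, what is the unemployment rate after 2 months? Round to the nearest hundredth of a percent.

Unemployment rate after two months ≈ 6.33%.

With a fixed labor force, u_{t+1} = u_t + s·(1−u_t) − f·u_t = u_t·(1−s−f) + s.
Here 1−s−f = 0.708 and s = 0.015.
u_1 = 0.075100 × 0.708 + 0.015 = 0.068171.
u_2 = 0.068171 × 0.708 + 0.015 = 0.063265.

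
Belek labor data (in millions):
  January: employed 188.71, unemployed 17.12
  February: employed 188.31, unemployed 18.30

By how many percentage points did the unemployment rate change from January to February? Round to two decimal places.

January: labor force = 188.71 + 17.12 = 205.83; u = 17.12/205.83 = 8.32%.
February: labor force = 188.31 + 18.30 = 206.61; u = 18.30/206.61 = 8.86%.
Change = 8.86% − 8.32% = +0.54 pp.

The unemployment rate changed by +0.54 percentage points.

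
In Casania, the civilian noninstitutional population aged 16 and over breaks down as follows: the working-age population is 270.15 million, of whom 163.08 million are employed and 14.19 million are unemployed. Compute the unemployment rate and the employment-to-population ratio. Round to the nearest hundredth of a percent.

Unemployment rate ≈ 8.00%; employment-population ratio ≈ 60.37%.

Labor force = employed + unemployed = 163.08 + 14.19 = 177.27 million.
Unemployment rate = 14.19 / 177.27 = 8.00%.
Employment-population ratio = 163.08 / 270.15 = 60.37%.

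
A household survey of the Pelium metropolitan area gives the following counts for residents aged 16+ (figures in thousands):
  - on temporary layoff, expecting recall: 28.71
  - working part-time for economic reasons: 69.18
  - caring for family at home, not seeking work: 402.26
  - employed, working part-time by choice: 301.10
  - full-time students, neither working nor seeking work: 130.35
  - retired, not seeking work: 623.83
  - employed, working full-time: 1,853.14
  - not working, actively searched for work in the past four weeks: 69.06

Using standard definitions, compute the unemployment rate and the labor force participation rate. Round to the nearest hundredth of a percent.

Unemployment rate ≈ 4.21%; labor force participation rate ≈ 66.75%.

Employed = 69.18 + 301.10 + 1,853.14 = 2,223.42 thousand (anyone who worked, including part-time for economic reasons, counts as employed).
Unemployed = 28.71 + 69.06 = 97.77 thousand (jobless and actively searching, or on temporary layoff).
Labor force = 2,223.42 + 97.77 = 2,321.19 thousand.
Not in labor force = 402.26 + 130.35 + 623.83 = 1,156.44 thousand (those not working and not actively searching are outside the labor force).
Civilian working-age population = 2,321.19 + 1,156.44 = 3,477.63 thousand.
Unemployment rate = 97.77 / 2,321.19 = 4.21%.
Labor force participation rate = 2,321.19 / 3,477.63 = 66.75%.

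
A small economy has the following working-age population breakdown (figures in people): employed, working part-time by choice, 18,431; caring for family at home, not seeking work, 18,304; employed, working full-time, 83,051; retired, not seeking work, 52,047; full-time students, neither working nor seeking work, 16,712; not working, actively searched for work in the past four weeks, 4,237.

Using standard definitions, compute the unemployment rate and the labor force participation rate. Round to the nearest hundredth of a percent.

Unemployment rate ≈ 4.01%; labor force participation rate ≈ 54.84%.

Employed = 18,431 + 83,051 = 101,482.
Unemployed = 4,237.
Labor force = 101,482 + 4,237 = 105,719.
Not in labor force = 18,304 + 52,047 + 16,712 = 87,063 (those not working and not actively searching are outside the labor force).
Civilian working-age population = 105,719 + 87,063 = 192,782.
Unemployment rate = 4,237 / 105,719 = 4.01%.
Labor force participation rate = 105,719 / 192,782 = 54.84%.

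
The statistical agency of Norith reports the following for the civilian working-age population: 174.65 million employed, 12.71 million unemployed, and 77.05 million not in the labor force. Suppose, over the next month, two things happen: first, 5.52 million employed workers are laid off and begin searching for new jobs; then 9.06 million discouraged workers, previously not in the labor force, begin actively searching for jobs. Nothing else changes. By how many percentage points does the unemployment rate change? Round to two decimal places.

Initially, labor force = 174.65 + 12.71 = 187.36 million, so u = 12.71/187.36 = 6.78%.
After the first change, employed falls and unemployed rises by 5.52; labor force unchanged → E = 169.13, U = 18.23, labor force = 187.36 million.
After the second change, unemployed and labor force both rise by 9.06 → E = 169.13, U = 27.29, labor force = 196.42 million.
New unemployment rate = 27.29 / 196.42 = 13.89%.
Change = 13.89% − 6.78% = +7.11 percentage points.

The unemployment rate changes by +7.11 percentage points.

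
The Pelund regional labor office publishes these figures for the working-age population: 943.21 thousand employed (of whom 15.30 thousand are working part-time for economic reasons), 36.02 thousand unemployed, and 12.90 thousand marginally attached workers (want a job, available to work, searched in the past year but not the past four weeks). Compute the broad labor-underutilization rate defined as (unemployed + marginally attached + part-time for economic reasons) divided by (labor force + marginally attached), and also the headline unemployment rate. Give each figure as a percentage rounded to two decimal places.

Broad underutilization rate ≈ 6.47%; headline unemployment rate ≈ 3.68%.

Labor force = 943.21 + 36.02 = 979.23 thousand.
Numerator = 36.02 + 12.90 + 15.30 = 64.22 thousand.
Denominator = 979.23 + 12.90 = 992.13 thousand.
Broad rate = 64.22 / 992.13 = 6.47%.
Headline unemployment rate = 36.02 / 979.23 = 3.68%.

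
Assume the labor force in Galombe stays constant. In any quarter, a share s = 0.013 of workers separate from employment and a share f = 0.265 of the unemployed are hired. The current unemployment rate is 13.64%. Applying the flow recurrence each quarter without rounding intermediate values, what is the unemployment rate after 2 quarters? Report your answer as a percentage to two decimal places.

Unemployment rate after two quarters ≈ 9.35%.

With a fixed labor force, u_{t+1} = u_t + s·(1−u_t) − f·u_t = u_t·(1−s−f) + s.
Here 1−s−f = 0.722 and s = 0.013.
u_1 = 0.136400 × 0.722 + 0.013 = 0.111481.
u_2 = 0.111481 × 0.722 + 0.013 = 0.093489.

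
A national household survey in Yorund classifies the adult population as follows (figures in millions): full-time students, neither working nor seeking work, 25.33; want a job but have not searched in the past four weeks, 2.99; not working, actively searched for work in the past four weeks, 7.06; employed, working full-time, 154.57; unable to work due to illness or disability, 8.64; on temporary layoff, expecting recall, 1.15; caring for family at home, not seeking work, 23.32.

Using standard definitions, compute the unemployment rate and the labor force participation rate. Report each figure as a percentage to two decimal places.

Employed = 154.57 million.
Unemployed = 7.06 + 1.15 = 8.21 million (jobless and actively searching, or on temporary layoff).
Labor force = 154.57 + 8.21 = 162.78 million.
Not in labor force = 25.33 + 2.99 + 8.64 + 23.32 = 60.28 million (those not working and not actively searching are outside the labor force — including those who want a job but have given up searching).
Civilian working-age population = 162.78 + 60.28 = 223.06 million.
Unemployment rate = 8.21 / 162.78 = 5.04%.
Labor force participation rate = 162.78 / 223.06 = 72.98%.

Unemployment rate ≈ 5.04%; labor force participation rate ≈ 72.98%.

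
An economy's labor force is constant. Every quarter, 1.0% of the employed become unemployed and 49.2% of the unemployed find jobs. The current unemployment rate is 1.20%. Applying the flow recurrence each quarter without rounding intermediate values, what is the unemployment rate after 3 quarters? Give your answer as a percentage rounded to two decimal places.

Unemployment rate after three quarters ≈ 1.89%.

With a fixed labor force, u_{t+1} = u_t + s·(1−u_t) − f·u_t = u_t·(1−s−f) + s.
Here 1−s−f = 0.498 and s = 0.010.
u_1 = 0.012000 × 0.498 + 0.010 = 0.015976.
u_2 = 0.015976 × 0.498 + 0.010 = 0.017956.
u_3 = 0.017956 × 0.498 + 0.010 = 0.018942.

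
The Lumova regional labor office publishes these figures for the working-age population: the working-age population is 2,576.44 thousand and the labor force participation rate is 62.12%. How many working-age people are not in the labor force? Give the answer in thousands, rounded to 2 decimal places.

About 975.96 thousand are not in the labor force.

Share not in the labor force = 1 − 0.6212 = 0.3788.
Not in labor force = 0.3788 × 2,576.44 ≈ 975.96 thousand.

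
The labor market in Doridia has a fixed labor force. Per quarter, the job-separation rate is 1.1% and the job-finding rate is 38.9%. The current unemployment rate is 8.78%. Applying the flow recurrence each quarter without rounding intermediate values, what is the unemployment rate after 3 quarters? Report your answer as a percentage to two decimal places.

Unemployment rate after three quarters ≈ 4.05%.

With a fixed labor force, u_{t+1} = u_t + s·(1−u_t) − f·u_t = u_t·(1−s−f) + s.
Here 1−s−f = 0.600 and s = 0.011.
u_1 = 0.087800 × 0.600 + 0.011 = 0.063680.
u_2 = 0.063680 × 0.600 + 0.011 = 0.049208.
u_3 = 0.049208 × 0.600 + 0.011 = 0.040525.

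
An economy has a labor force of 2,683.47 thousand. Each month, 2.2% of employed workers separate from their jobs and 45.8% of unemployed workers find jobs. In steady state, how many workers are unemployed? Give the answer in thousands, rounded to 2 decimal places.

Steady-state unemployment rate u* = s/(s+f) = 2.2/(2.2+45.8) = 0.045833.
Unemployed = u* × labor force = 0.045833 × 2,683.47 ≈ 122.99 thousand.

About 122.99 thousand are unemployed in steady state.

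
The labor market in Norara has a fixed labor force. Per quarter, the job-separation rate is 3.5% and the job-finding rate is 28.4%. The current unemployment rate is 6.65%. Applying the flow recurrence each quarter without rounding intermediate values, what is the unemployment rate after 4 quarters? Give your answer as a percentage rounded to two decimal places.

With a fixed labor force, u_{t+1} = u_t + s·(1−u_t) − f·u_t = u_t·(1−s−f) + s.
Here 1−s−f = 0.681 and s = 0.035.
u_1 = 0.066500 × 0.681 + 0.035 = 0.080287.
u_2 = 0.080287 × 0.681 + 0.035 = 0.089675.
u_3 = 0.089675 × 0.681 + 0.035 = 0.096069.
u_4 = 0.096069 × 0.681 + 0.035 = 0.100423.

Unemployment rate after four quarters ≈ 10.04%.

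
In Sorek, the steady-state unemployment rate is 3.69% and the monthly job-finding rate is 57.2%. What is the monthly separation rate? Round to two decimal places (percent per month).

Separation rate ≈ 2.19% per month.

From u* = s/(s+f): s = u·f/(1−u).
s = 0.0369 × 57.2 / (1 − 0.0369) = 2.1107 / 0.9631 ≈ 2.19% per month.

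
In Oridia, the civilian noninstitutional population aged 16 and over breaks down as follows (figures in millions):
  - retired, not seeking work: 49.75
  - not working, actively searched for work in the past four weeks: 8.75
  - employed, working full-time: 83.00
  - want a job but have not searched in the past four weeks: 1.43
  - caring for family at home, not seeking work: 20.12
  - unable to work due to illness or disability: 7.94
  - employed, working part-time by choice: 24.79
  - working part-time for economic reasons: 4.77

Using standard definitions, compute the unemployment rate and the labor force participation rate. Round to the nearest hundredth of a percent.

Employed = 83.00 + 24.79 + 4.77 = 112.56 million (anyone who worked, including part-time for economic reasons, counts as employed).
Unemployed = 8.75 million.
Labor force = 112.56 + 8.75 = 121.31 million.
Not in labor force = 49.75 + 1.43 + 20.12 + 7.94 = 79.24 million (those not working and not actively searching are outside the labor force — including those who want a job but have given up searching).
Civilian working-age population = 121.31 + 79.24 = 200.55 million.
Unemployment rate = 8.75 / 121.31 = 7.21%.
Labor force participation rate = 121.31 / 200.55 = 60.49%.

Unemployment rate ≈ 7.21%; labor force participation rate ≈ 60.49%.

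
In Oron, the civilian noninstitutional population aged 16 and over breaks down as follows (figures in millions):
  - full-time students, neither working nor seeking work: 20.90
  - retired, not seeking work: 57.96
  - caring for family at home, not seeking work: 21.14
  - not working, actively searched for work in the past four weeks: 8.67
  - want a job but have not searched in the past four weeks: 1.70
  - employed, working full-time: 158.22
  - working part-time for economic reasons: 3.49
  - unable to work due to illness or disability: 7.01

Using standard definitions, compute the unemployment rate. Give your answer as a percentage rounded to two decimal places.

Employed = 158.22 + 3.49 = 161.71 million (anyone who worked, including part-time for economic reasons, counts as employed).
Unemployed = 8.67 million.
Labor force = 161.71 + 8.67 = 170.38 million.
Unemployment rate = 8.67 / 170.38 = 5.09%.

Unemployment rate ≈ 5.09%.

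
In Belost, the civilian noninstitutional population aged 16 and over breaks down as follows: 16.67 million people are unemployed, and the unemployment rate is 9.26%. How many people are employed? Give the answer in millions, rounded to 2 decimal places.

About 163.35 million are employed.

Labor force = U / u = 16.67 / 0.0926 ≈ 180.02 million.
Employed = labor force − unemployed = 180.02 − 16.67 = 163.35 million.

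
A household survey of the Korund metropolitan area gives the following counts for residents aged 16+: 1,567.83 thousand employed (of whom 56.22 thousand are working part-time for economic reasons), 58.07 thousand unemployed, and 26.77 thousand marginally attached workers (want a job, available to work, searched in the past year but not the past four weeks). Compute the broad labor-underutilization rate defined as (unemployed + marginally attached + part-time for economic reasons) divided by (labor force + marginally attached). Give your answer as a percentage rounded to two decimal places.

Broad underutilization rate ≈ 8.54%.

Labor force = 1,567.83 + 58.07 = 1,625.90 thousand.
Numerator = 58.07 + 26.77 + 56.22 = 141.06 thousand.
Denominator = 1,625.90 + 26.77 = 1,652.67 thousand.
Broad rate = 141.06 / 1,652.67 = 8.54%.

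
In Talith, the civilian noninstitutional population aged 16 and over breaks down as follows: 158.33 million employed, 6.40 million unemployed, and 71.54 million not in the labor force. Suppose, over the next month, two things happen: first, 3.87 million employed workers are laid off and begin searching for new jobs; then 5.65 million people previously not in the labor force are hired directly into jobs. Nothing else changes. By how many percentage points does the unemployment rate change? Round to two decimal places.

Initially, labor force = 158.33 + 6.40 = 164.73 million, so u = 6.40/164.73 = 3.89%.
After the first change, employed falls and unemployed rises by 3.87; labor force unchanged → E = 154.46, U = 10.27, labor force = 164.73 million.
After the second change, employed and labor force both rise by 5.65; unemployed unchanged → E = 160.11, U = 10.27, labor force = 170.38 million.
New unemployment rate = 10.27 / 170.38 = 6.03%.
Change = 6.03% − 3.89% = +2.14 percentage points.

The unemployment rate changes by +2.14 percentage points.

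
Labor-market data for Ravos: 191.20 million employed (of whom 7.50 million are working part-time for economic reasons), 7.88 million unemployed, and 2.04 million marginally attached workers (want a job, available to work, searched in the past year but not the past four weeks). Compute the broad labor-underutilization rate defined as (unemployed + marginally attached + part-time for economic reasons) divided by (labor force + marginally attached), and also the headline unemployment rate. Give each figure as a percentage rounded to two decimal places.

Labor force = 191.20 + 7.88 = 199.08 million.
Numerator = 7.88 + 2.04 + 7.50 = 17.42 million.
Denominator = 199.08 + 2.04 = 201.12 million.
Broad rate = 17.42 / 201.12 = 8.66%.
Headline unemployment rate = 7.88 / 199.08 = 3.96%.

Broad underutilization rate ≈ 8.66%; headline unemployment rate ≈ 3.96%.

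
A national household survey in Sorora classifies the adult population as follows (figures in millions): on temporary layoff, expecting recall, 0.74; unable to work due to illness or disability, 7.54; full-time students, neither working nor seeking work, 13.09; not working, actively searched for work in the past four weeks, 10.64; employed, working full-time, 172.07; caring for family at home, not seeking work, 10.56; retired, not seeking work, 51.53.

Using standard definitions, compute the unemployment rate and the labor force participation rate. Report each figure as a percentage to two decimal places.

Employed = 172.07 million.
Unemployed = 0.74 + 10.64 = 11.38 million (jobless and actively searching, or on temporary layoff).
Labor force = 172.07 + 11.38 = 183.45 million.
Not in labor force = 7.54 + 13.09 + 10.56 + 51.53 = 82.72 million (those not working and not actively searching are outside the labor force).
Civilian working-age population = 183.45 + 82.72 = 266.17 million.
Unemployment rate = 11.38 / 183.45 = 6.20%.
Labor force participation rate = 183.45 / 266.17 = 68.92%.

Unemployment rate ≈ 6.20%; labor force participation rate ≈ 68.92%.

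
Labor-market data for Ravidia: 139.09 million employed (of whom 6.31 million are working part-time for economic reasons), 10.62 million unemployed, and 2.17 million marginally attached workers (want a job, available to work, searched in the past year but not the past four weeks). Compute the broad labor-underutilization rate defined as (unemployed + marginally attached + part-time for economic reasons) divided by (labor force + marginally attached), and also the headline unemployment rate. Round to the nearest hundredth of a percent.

Broad underutilization rate ≈ 12.58%; headline unemployment rate ≈ 7.09%.

Labor force = 139.09 + 10.62 = 149.71 million.
Numerator = 10.62 + 2.17 + 6.31 = 19.10 million.
Denominator = 149.71 + 2.17 = 151.88 million.
Broad rate = 19.10 / 151.88 = 12.58%.
Headline unemployment rate = 10.62 / 149.71 = 7.09%.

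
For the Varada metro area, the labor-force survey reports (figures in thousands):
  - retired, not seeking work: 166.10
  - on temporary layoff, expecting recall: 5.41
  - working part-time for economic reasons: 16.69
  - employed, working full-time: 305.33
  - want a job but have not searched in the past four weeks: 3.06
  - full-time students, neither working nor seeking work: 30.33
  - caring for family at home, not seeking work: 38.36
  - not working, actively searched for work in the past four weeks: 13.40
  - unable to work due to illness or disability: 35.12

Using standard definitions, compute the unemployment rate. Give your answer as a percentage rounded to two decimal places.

Employed = 16.69 + 305.33 = 322.02 thousand (anyone who worked, including part-time for economic reasons, counts as employed).
Unemployed = 5.41 + 13.40 = 18.81 thousand (jobless and actively searching, or on temporary layoff).
Labor force = 322.02 + 18.81 = 340.83 thousand.
Unemployment rate = 18.81 / 340.83 = 5.52%.

Unemployment rate ≈ 5.52%.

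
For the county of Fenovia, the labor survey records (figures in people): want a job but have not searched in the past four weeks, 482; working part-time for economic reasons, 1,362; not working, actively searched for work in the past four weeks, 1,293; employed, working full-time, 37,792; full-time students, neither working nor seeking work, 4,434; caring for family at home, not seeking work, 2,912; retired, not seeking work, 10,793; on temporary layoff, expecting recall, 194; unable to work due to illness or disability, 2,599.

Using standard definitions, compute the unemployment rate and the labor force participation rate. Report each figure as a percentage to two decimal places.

Employed = 1,362 + 37,792 = 39,154 (anyone who worked, including part-time for economic reasons, counts as employed).
Unemployed = 1,293 + 194 = 1,487 (jobless and actively searching, or on temporary layoff).
Labor force = 39,154 + 1,487 = 40,641.
Not in labor force = 482 + 4,434 + 2,912 + 10,793 + 2,599 = 21,220 (those not working and not actively searching are outside the labor force — including those who want a job but have given up searching).
Civilian working-age population = 40,641 + 21,220 = 61,861.
Unemployment rate = 1,487 / 40,641 = 3.66%.
Labor force participation rate = 40,641 / 61,861 = 65.70%.

Unemployment rate ≈ 3.66%; labor force participation rate ≈ 65.70%.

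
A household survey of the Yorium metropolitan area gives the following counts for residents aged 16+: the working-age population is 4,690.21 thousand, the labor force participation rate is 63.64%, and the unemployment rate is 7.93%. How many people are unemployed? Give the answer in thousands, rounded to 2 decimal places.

About 236.70 thousand are unemployed.

Labor force = 0.6364 × 4,690.21 = 2,984.85 thousand.
Unemployed = 0.0793 × 2,984.85 ≈ 236.70 thousand.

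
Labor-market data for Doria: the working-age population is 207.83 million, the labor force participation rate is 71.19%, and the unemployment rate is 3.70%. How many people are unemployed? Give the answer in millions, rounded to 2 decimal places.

About 5.47 million are unemployed.

Labor force = 0.7119 × 207.83 = 147.95 million.
Unemployed = 0.0370 × 147.95 ≈ 5.47 million.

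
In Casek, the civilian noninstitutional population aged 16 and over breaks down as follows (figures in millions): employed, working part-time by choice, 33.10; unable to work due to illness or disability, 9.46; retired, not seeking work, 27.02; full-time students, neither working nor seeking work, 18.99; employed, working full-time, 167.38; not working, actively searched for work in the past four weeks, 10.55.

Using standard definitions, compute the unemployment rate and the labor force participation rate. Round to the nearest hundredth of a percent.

Employed = 33.10 + 167.38 = 200.48 million.
Unemployed = 10.55 million.
Labor force = 200.48 + 10.55 = 211.03 million.
Not in labor force = 9.46 + 27.02 + 18.99 = 55.47 million (those not working and not actively searching are outside the labor force).
Civilian working-age population = 211.03 + 55.47 = 266.50 million.
Unemployment rate = 10.55 / 211.03 = 5.00%.
Labor force participation rate = 211.03 / 266.50 = 79.19%.

Unemployment rate ≈ 5.00%; labor force participation rate ≈ 79.19%.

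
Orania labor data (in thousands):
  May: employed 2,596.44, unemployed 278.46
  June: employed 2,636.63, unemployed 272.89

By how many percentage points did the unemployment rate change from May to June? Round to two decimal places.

The unemployment rate changed by −0.31 percentage points.

May: labor force = 2,596.44 + 278.46 = 2,874.90; u = 278.46/2,874.90 = 9.69%.
June: labor force = 2,636.63 + 272.89 = 2,909.52; u = 272.89/2,909.52 = 9.38%.
Change = 9.38% − 9.69% = −0.31 pp.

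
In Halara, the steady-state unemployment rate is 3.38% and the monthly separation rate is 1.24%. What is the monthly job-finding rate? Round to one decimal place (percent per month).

From u* = s/(s+f): f = s·(1−u)/u.
f = 1.24 × (1 − 0.0338) / 0.0338 = 1.1981 / 0.0338 ≈ 35.4% per month.

Job-finding rate ≈ 35.4% per month.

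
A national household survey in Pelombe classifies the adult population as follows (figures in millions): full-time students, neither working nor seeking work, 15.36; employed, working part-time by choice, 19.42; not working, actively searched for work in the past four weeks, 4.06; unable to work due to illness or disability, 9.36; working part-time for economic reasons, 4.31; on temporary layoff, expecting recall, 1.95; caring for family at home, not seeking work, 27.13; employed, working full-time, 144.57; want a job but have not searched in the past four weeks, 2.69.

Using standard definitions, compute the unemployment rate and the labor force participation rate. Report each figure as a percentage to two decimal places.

Employed = 19.42 + 4.31 + 144.57 = 168.30 million (anyone who worked, including part-time for economic reasons, counts as employed).
Unemployed = 4.06 + 1.95 = 6.01 million (jobless and actively searching, or on temporary layoff).
Labor force = 168.30 + 6.01 = 174.31 million.
Not in labor force = 15.36 + 9.36 + 27.13 + 2.69 = 54.54 million (those not working and not actively searching are outside the labor force — including those who want a job but have given up searching).
Civilian working-age population = 174.31 + 54.54 = 228.85 million.
Unemployment rate = 6.01 / 174.31 = 3.45%.
Labor force participation rate = 174.31 / 228.85 = 76.17%.

Unemployment rate ≈ 3.45%; labor force participation rate ≈ 76.17%.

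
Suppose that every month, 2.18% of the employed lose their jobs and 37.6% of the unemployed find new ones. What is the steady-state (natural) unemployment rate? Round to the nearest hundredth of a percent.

At steady state the flows balance: s·E = f·U, so U/(E+U) = s/(s+f).
u* = 2.18 / (2.18 + 37.6) = 2.18 / 39.78 = 5.48%.

Steady-state unemployment rate ≈ 5.48%.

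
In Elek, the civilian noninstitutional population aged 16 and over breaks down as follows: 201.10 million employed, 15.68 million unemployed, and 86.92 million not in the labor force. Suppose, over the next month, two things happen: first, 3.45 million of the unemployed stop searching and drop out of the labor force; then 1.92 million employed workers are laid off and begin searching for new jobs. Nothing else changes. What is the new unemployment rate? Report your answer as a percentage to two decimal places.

Initially, labor force = 201.10 + 15.68 = 216.78 million, so u = 15.68/216.78 = 7.23%.
After the first change, unemployed and labor force both fall by 3.45 → E = 201.10, U = 12.23, labor force = 213.33 million.
After the second change, employed falls and unemployed rises by 1.92; labor force unchanged → E = 199.18, U = 14.15, labor force = 213.33 million.
New unemployment rate = 14.15 / 213.33 = 6.63%.

New unemployment rate ≈ 6.63%.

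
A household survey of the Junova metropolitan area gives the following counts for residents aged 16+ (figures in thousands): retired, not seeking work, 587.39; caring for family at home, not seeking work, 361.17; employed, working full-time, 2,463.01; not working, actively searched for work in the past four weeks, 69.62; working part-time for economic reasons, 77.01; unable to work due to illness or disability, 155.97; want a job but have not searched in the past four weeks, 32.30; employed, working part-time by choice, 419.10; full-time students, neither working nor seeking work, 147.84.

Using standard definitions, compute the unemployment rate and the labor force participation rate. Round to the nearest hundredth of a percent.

Employed = 2,463.01 + 77.01 + 419.10 = 2,959.12 thousand (anyone who worked, including part-time for economic reasons, counts as employed).
Unemployed = 69.62 thousand.
Labor force = 2,959.12 + 69.62 = 3,028.74 thousand.
Not in labor force = 587.39 + 361.17 + 155.97 + 32.30 + 147.84 = 1,284.67 thousand (those not working and not actively searching are outside the labor force — including those who want a job but have given up searching).
Civilian working-age population = 3,028.74 + 1,284.67 = 4,313.41 thousand.
Unemployment rate = 69.62 / 3,028.74 = 2.30%.
Labor force participation rate = 3,028.74 / 4,313.41 = 70.22%.

Unemployment rate ≈ 2.30%; labor force participation rate ≈ 70.22%.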